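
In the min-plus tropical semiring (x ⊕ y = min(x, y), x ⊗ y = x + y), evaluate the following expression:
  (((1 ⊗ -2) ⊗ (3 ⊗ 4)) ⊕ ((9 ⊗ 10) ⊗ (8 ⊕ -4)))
(((1 ⊗ -2) ⊗ (3 ⊗ 4)) ⊕ ((9 ⊗ 10) ⊗ (8 ⊕ -4))) = 6

Expand innermost to outermost. Recall ⊕ takes the minimum of its arguments and ⊗ takes their sum. Working out the expression (((1 ⊗ -2) ⊗ (3 ⊗ 4)) ⊕ ((9 ⊗ 10) ⊗ (8 ⊕ -4))) gives 6.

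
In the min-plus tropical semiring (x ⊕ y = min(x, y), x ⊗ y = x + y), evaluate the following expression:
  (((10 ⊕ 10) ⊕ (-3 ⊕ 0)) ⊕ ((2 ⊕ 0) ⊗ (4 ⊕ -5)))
(((10 ⊕ 10) ⊕ (-3 ⊕ 0)) ⊕ ((2 ⊕ 0) ⊗ (4 ⊕ -5))) = -5

Expand innermost to outermost. Recall ⊕ takes the minimum of its arguments and ⊗ takes their sum. Working out the expression (((10 ⊕ 10) ⊕ (-3 ⊕ 0)) ⊕ ((2 ⊕ 0) ⊗ (4 ⊕ -5))) gives -5.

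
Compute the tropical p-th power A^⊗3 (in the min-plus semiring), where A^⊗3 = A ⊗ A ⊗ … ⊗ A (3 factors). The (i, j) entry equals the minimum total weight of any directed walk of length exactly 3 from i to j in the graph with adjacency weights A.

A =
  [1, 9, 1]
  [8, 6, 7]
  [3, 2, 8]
A^⊗3 =
  [3, 4, 3]
  [10, 11, 10]
  [5, 6, 5]

Each entry (A^⊗3)_ij equals the minimum over all length-3 walks i = v_0 → v_1 → … → v_3 = j of Σ_t A[v_t][v_{t+1}]. For example, for (i, j) = (0, 2) we minimise over 9 possible intermediate vertex sequences; the minimum is 3, attained along the walk 0 → 0 → 0 → 2.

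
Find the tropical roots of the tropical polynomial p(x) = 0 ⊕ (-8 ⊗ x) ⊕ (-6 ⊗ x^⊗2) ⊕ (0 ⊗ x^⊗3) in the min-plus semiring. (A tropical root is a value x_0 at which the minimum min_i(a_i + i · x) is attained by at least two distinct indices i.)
Roots: {-6, -2, 8}

Each tropical root is a break point of the lower envelope of the lines y = a_i + i · x (there are 4 lines, with slopes 0, 1, ..., 3). Only the lines that attain the minimum somewhere contribute to roots; other lines are dominated. Here the surviving (envelope) indices are i = 3, i = 2, i = 1, i = 0.
Intersections between consecutive envelope lines give the roots: for adjacent envelope indices i < j the intersection is x = (a_i − a_j) / (j − i). Reading off the sorted break points: {-6, -2, 8}.
Verification: at each break x_0, at least two indices attain the minimum of min_i(a_i + i · x_0).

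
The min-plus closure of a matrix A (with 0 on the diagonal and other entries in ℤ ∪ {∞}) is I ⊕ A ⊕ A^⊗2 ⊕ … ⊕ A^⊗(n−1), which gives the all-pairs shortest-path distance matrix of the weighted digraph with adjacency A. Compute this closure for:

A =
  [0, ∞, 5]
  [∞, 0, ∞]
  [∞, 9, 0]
Closure =
  [0, 14, 5]
  [∞, 0, ∞]
  [∞, 9, 0]

This is the Floyd-Warshall all-pairs shortest-path computation. For each intermediate vertex k = 0, 1, …, 2, update dist[i][j] ← min(dist[i][j], dist[i][k] + dist[k][j]). The final matrix gives, for each (i, j), the minimum total weight of any directed path from i to j (possibly empty when i = j).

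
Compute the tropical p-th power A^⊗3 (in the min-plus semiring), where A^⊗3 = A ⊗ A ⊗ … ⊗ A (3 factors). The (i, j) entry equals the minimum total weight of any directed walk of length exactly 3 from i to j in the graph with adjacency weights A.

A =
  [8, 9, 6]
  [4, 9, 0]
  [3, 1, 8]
A^⊗3 =
  [11, 10, 7]
  [5, 9, 1]
  [4, 2, 9]

Each entry (A^⊗3)_ij equals the minimum over all length-3 walks i = v_0 → v_1 → … → v_3 = j of Σ_t A[v_t][v_{t+1}]. For example, for (i, j) = (0, 2) we minimise over 9 possible intermediate vertex sequences; the minimum is 7, attained along the walk 0 → 2 → 1 → 2.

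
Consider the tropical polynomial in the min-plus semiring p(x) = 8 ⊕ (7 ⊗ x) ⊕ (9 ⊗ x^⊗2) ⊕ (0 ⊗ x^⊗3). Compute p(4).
p(4) = 8

A tropical monomial a ⊗ x^⊗i evaluates to a + i · x. Evaluating each term at x = 4:
  Term 0 contributes 8 + 0 · 4 = 8
  Term 1 contributes 7 + 1 · 4 = 11
  Term 2 contributes 9 + 2 · 4 = 17
  Term 3 contributes 0 + 3 · 4 = 12
p(4) = ⊕ of these = min[8, 11, 17, 12] = 8.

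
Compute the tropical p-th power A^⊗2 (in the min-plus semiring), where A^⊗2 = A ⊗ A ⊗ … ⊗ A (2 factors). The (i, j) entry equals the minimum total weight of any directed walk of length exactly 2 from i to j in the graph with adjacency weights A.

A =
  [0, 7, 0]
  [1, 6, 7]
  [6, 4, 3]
A^⊗2 =
  [0, 4, 0]
  [1, 8, 1]
  [5, 7, 6]

Each entry (A^⊗2)_ij equals the minimum over all length-2 walks i = v_0 → v_1 → … → v_2 = j of Σ_t A[v_t][v_{t+1}]. For example, for (i, j) = (0, 2) we minimise over 3 possible intermediate vertex sequences; the minimum is 0, attained along the walk 0 → 0 → 2.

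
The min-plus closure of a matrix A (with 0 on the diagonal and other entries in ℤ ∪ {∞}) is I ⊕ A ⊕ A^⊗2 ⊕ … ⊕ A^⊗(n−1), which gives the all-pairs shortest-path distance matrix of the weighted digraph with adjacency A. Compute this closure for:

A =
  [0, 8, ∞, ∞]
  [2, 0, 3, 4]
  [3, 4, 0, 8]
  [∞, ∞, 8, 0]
Closure =
  [0, 8, 11, 12]
  [2, 0, 3, 4]
  [3, 4, 0, 8]
  [11, 12, 8, 0]

This is the Floyd-Warshall all-pairs shortest-path computation. For each intermediate vertex k = 0, 1, …, 3, update dist[i][j] ← min(dist[i][j], dist[i][k] + dist[k][j]). The final matrix gives, for each (i, j), the minimum total weight of any directed path from i to j (possibly empty when i = j).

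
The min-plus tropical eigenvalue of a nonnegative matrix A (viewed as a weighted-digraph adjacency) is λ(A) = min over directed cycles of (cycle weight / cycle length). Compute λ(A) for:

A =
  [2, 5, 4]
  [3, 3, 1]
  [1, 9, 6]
λ(A) = 2

Enumerate directed cycles and compute their means (weight / length). Sample:
  cycle 0 → 0: weight = 2, length = 1, mean = 2/1 ≈ 2.000
  cycle 1 → 1: weight = 3, length = 1, mean = 3/1 ≈ 3.000
  cycle 2 → 2: weight = 6, length = 1, mean = 6/1 ≈ 6.000
  cycle 0 → 1 → 0: weight = 8, length = 2, mean = 8/2 ≈ 4.000
  cycle 0 → 2 → 0: weight = 5, length = 2, mean = 5/2 ≈ 2.500
  cycle 1 → 0 → 1: weight = 8, length = 2, mean = 8/2 ≈ 4.000
Minimum mean = 2.000, attained e.g. along the cycle 0 → 0 with weight 2 and length 1. So λ(A) = 2/1 = 2.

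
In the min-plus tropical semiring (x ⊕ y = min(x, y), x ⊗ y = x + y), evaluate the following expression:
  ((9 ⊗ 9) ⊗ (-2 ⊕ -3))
((9 ⊗ 9) ⊗ (-2 ⊕ -3)) = 15

Expand innermost to outermost. Recall ⊕ takes the minimum of its arguments and ⊗ takes their sum. Working out the expression ((9 ⊗ 9) ⊗ (-2 ⊕ -3)) gives 15.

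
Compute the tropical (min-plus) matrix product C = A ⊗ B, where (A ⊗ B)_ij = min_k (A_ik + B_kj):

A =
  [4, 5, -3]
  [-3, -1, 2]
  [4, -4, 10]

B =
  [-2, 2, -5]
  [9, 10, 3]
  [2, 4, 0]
A ⊗ B =
  [-1, 1, -3]
  [-5, -1, -8]
  [2, 6, -1]

Apply the min-plus product entry-by-entry:
  C[0][0] = min over k of (A[0][0] + B[0][0] = 4 + -2 = 2, A[0][1] + B[1][0] = 5 + 9 = 14, A[0][2] + B[2][0] = -3 + 2 = -1) = -1 (attained at k = 2)
  C[0][1] = min over k of (A[0][0] + B[0][1] = 4 + 2 = 6, A[0][1] + B[1][1] = 5 + 10 = 15, A[0][2] + B[2][1] = -3 + 4 = 1) = 1 (attained at k = 2)
  C[0][2] = min over k of (A[0][0] + B[0][2] = 4 + -5 = -1, A[0][1] + B[1][2] = 5 + 3 = 8, A[0][2] + B[2][2] = -3 + 0 = -3) = -3 (attained at k = 2)
  C[1][0] = min over k of (A[1][0] + B[0][0] = -3 + -2 = -5, A[1][1] + B[1][0] = -1 + 9 = 8, A[1][2] + B[2][0] = 2 + 2 = 4) = -5 (attained at k = 0)
  C[1][1] = min over k of (A[1][0] + B[0][1] = -3 + 2 = -1, A[1][1] + B[1][1] = -1 + 10 = 9, A[1][2] + B[2][1] = 2 + 4 = 6) = -1 (attained at k = 0)
  C[1][2] = min over k of (A[1][0] + B[0][2] = -3 + -5 = -8, A[1][1] + B[1][2] = -1 + 3 = 2, A[1][2] + B[2][2] = 2 + 0 = 2) = -8 (attained at k = 0)
  C[2][0] = min over k of (A[2][0] + B[0][0] = 4 + -2 = 2, A[2][1] + B[1][0] = -4 + 9 = 5, A[2][2] + B[2][0] = 10 + 2 = 12) = 2 (attained at k = 0)
  C[2][1] = min over k of (A[2][0] + B[0][1] = 4 + 2 = 6, A[2][1] + B[1][1] = -4 + 10 = 6, A[2][2] + B[2][1] = 10 + 4 = 14) = 6 (attained at k = 0)
  C[2][2] = min over k of (A[2][0] + B[0][2] = 4 + -5 = -1, A[2][1] + B[1][2] = -4 + 3 = -1, A[2][2] + B[2][2] = 10 + 0 = 10) = -1 (attained at k = 0)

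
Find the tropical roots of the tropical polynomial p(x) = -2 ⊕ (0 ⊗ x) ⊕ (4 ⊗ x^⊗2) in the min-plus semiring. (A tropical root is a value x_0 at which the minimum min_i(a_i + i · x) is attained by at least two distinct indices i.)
Roots: {-4, -2}

Each tropical root is a break point of the lower envelope of the lines y = a_i + i · x (there are 3 lines, with slopes 0, 1, ..., 2). Only the lines that attain the minimum somewhere contribute to roots; other lines are dominated. Here the surviving (envelope) indices are i = 2, i = 1, i = 0.
Intersections between consecutive envelope lines give the roots: for adjacent envelope indices i < j the intersection is x = (a_i − a_j) / (j − i). Reading off the sorted break points: {-4, -2}.
Verification: at each break x_0, at least two indices attain the minimum of min_i(a_i + i · x_0).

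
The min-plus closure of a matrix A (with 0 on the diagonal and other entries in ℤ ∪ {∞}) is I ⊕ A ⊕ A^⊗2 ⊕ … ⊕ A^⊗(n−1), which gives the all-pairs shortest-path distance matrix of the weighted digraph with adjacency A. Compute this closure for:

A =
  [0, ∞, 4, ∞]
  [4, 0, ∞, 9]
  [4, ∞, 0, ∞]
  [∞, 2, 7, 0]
Closure =
  [0, ∞, 4, ∞]
  [4, 0, 8, 9]
  [4, ∞, 0, ∞]
  [6, 2, 7, 0]

This is the Floyd-Warshall all-pairs shortest-path computation. For each intermediate vertex k = 0, 1, …, 3, update dist[i][j] ← min(dist[i][j], dist[i][k] + dist[k][j]). The final matrix gives, for each (i, j), the minimum total weight of any directed path from i to j (possibly empty when i = j).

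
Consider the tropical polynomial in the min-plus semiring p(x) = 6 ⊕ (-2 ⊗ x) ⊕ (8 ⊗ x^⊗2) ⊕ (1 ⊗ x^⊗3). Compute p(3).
p(3) = 1

A tropical monomial a ⊗ x^⊗i evaluates to a + i · x. Evaluating each term at x = 3:
  Term 0 contributes 6 + 0 · 3 = 6
  Term 1 contributes -2 + 1 · 3 = 1
  Term 2 contributes 8 + 2 · 3 = 14
  Term 3 contributes 1 + 3 · 3 = 10
p(3) = ⊕ of these = min[6, 1, 14, 10] = 1.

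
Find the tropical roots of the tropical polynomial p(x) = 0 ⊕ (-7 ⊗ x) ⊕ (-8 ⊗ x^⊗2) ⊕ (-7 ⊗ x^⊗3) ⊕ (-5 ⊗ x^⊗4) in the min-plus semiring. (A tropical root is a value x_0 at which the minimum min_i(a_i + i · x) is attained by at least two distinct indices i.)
Roots: {-2, -1, 1, 7}

Each tropical root is a break point of the lower envelope of the lines y = a_i + i · x (there are 5 lines, with slopes 0, 1, ..., 4). Only the lines that attain the minimum somewhere contribute to roots; other lines are dominated. Here the surviving (envelope) indices are i = 4, i = 3, i = 2, i = 1, i = 0.
Intersections between consecutive envelope lines give the roots: for adjacent envelope indices i < j the intersection is x = (a_i − a_j) / (j − i). Reading off the sorted break points: {-2, -1, 1, 7}.
Verification: at each break x_0, at least two indices attain the minimum of min_i(a_i + i · x_0).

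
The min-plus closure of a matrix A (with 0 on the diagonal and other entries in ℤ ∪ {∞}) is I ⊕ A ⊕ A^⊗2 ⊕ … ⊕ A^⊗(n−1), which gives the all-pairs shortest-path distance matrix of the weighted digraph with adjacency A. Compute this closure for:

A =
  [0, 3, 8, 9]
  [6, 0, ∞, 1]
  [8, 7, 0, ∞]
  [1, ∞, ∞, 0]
Closure =
  [0, 3, 8, 4]
  [2, 0, 10, 1]
  [8, 7, 0, 8]
  [1, 4, 9, 0]

This is the Floyd-Warshall all-pairs shortest-path computation. For each intermediate vertex k = 0, 1, …, 3, update dist[i][j] ← min(dist[i][j], dist[i][k] + dist[k][j]). The final matrix gives, for each (i, j), the minimum total weight of any directed path from i to j (possibly empty when i = j).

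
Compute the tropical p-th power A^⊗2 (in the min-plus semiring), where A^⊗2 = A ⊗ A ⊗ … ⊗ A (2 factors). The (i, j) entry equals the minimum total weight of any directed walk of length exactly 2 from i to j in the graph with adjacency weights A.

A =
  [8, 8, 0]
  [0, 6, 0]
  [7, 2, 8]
A^⊗2 =
  [7, 2, 8]
  [6, 2, 0]
  [2, 8, 2]

Each entry (A^⊗2)_ij equals the minimum over all length-2 walks i = v_0 → v_1 → … → v_2 = j of Σ_t A[v_t][v_{t+1}]. For example, for (i, j) = (0, 2) we minimise over 3 possible intermediate vertex sequences; the minimum is 8, attained along the walk 0 → 0 → 2.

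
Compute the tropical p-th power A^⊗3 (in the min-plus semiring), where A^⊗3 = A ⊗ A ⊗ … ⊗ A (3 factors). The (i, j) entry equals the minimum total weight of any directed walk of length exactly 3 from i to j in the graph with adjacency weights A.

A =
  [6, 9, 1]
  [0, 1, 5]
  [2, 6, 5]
A^⊗3 =
  [7, 8, 4]
  [2, 3, 2]
  [5, 8, 7]

Each entry (A^⊗3)_ij equals the minimum over all length-3 walks i = v_0 → v_1 → … → v_3 = j of Σ_t A[v_t][v_{t+1}]. For example, for (i, j) = (0, 2) we minimise over 9 possible intermediate vertex sequences; the minimum is 4, attained along the walk 0 → 2 → 0 → 2.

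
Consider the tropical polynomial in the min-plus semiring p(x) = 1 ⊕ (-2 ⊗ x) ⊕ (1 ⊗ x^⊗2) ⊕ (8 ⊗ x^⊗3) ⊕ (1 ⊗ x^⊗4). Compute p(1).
p(1) = -1

A tropical monomial a ⊗ x^⊗i evaluates to a + i · x. Evaluating each term at x = 1:
  Term 0 contributes 1 + 0 · 1 = 1
  Term 1 contributes -2 + 1 · 1 = -1
  Term 2 contributes 1 + 2 · 1 = 3
  Term 3 contributes 8 + 3 · 1 = 11
  Term 4 contributes 1 + 4 · 1 = 5
p(1) = ⊕ of these = min[1, -1, 3, 11, 5] = -1.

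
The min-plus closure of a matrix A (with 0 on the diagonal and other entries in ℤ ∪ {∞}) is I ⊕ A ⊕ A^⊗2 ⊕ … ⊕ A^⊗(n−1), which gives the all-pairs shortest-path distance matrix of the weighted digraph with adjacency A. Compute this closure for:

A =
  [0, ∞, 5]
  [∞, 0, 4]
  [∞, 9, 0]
Closure =
  [0, 14, 5]
  [∞, 0, 4]
  [∞, 9, 0]

This is the Floyd-Warshall all-pairs shortest-path computation. For each intermediate vertex k = 0, 1, …, 2, update dist[i][j] ← min(dist[i][j], dist[i][k] + dist[k][j]). The final matrix gives, for each (i, j), the minimum total weight of any directed path from i to j (possibly empty when i = j).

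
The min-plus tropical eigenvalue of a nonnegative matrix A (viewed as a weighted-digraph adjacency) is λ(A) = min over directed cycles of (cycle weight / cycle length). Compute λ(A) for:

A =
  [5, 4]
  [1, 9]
λ(A) = 5/2

Enumerate directed cycles and compute their means (weight / length). Sample:
  cycle 0 → 0: weight = 5, length = 1, mean = 5/1 ≈ 5.000
  cycle 1 → 1: weight = 9, length = 1, mean = 9/1 ≈ 9.000
  cycle 0 → 1 → 0: weight = 5, length = 2, mean = 5/2 ≈ 2.500
  cycle 1 → 0 → 1: weight = 5, length = 2, mean = 5/2 ≈ 2.500
Minimum mean = 2.500, attained e.g. along the cycle 0 → 1 → 0 with weight 5 and length 2. So λ(A) = 5/2 = 5/2.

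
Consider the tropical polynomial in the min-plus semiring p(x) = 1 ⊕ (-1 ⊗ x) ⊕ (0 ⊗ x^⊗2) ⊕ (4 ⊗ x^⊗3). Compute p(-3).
p(-3) = -6

A tropical monomial a ⊗ x^⊗i evaluates to a + i · x. Evaluating each term at x = -3:
  Term 0 contributes 1 + 0 · -3 = 1
  Term 1 contributes -1 + 1 · -3 = -4
  Term 2 contributes 0 + 2 · -3 = -6
  Term 3 contributes 4 + 3 · -3 = -5
p(-3) = ⊕ of these = min[1, -4, -6, -5] = -6.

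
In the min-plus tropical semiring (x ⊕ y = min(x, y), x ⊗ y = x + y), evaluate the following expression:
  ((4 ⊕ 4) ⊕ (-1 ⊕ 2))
((4 ⊕ 4) ⊕ (-1 ⊕ 2)) = -1

Expand innermost to outermost. Recall ⊕ takes the minimum of its arguments and ⊗ takes their sum. Working out the expression ((4 ⊕ 4) ⊕ (-1 ⊕ 2)) gives -1.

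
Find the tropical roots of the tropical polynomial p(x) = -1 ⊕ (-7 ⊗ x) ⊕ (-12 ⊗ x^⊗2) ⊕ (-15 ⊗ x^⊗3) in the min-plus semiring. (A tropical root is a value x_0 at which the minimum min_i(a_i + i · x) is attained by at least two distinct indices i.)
Roots: {3, 5, 6}

Each tropical root is a break point of the lower envelope of the lines y = a_i + i · x (there are 4 lines, with slopes 0, 1, ..., 3). Only the lines that attain the minimum somewhere contribute to roots; other lines are dominated. Here the surviving (envelope) indices are i = 3, i = 2, i = 1, i = 0.
Intersections between consecutive envelope lines give the roots: for adjacent envelope indices i < j the intersection is x = (a_i − a_j) / (j − i). Reading off the sorted break points: {3, 5, 6}.
Verification: at each break x_0, at least two indices attain the minimum of min_i(a_i + i · x_0).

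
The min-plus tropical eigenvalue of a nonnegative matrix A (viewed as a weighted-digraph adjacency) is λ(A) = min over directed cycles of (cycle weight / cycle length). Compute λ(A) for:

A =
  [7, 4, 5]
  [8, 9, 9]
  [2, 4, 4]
λ(A) = 7/2

Enumerate directed cycles and compute their means (weight / length). Sample:
  cycle 0 → 0: weight = 7, length = 1, mean = 7/1 ≈ 7.000
  cycle 1 → 1: weight = 9, length = 1, mean = 9/1 ≈ 9.000
  cycle 2 → 2: weight = 4, length = 1, mean = 4/1 ≈ 4.000
  cycle 0 → 1 → 0: weight = 12, length = 2, mean = 12/2 ≈ 6.000
  cycle 0 → 2 → 0: weight = 7, length = 2, mean = 7/2 ≈ 3.500
  cycle 1 → 0 → 1: weight = 12, length = 2, mean = 12/2 ≈ 6.000
Minimum mean = 3.500, attained e.g. along the cycle 0 → 2 → 0 with weight 7 and length 2. So λ(A) = 7/2 = 7/2.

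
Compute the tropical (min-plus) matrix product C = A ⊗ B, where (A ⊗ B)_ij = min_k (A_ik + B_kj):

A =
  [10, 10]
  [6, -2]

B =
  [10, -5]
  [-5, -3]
A ⊗ B =
  [5, 5]
  [-7, -5]

Apply the min-plus product entry-by-entry:
  C[0][0] = min over k of (A[0][0] + B[0][0] = 10 + 10 = 20, A[0][1] + B[1][0] = 10 + -5 = 5) = 5 (attained at k = 1)
  C[0][1] = min over k of (A[0][0] + B[0][1] = 10 + -5 = 5, A[0][1] + B[1][1] = 10 + -3 = 7) = 5 (attained at k = 0)
  C[1][0] = min over k of (A[1][0] + B[0][0] = 6 + 10 = 16, A[1][1] + B[1][0] = -2 + -5 = -7) = -7 (attained at k = 1)
  C[1][1] = min over k of (A[1][0] + B[0][1] = 6 + -5 = 1, A[1][1] + B[1][1] = -2 + -3 = -5) = -5 (attained at k = 1)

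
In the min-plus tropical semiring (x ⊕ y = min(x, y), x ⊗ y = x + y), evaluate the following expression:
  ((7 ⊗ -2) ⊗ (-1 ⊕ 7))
((7 ⊗ -2) ⊗ (-1 ⊕ 7)) = 4

Expand innermost to outermost. Recall ⊕ takes the minimum of its arguments and ⊗ takes their sum. Working out the expression ((7 ⊗ -2) ⊗ (-1 ⊕ 7)) gives 4.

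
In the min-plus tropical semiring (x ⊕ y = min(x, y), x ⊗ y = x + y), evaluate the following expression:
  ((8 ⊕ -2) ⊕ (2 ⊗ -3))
((8 ⊕ -2) ⊕ (2 ⊗ -3)) = -2

Expand innermost to outermost. Recall ⊕ takes the minimum of its arguments and ⊗ takes their sum. Working out the expression ((8 ⊕ -2) ⊕ (2 ⊗ -3)) gives -2.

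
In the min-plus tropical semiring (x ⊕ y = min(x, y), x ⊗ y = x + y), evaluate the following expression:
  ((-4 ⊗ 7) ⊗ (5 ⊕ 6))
((-4 ⊗ 7) ⊗ (5 ⊕ 6)) = 8

Expand innermost to outermost. Recall ⊕ takes the minimum of its arguments and ⊗ takes their sum. Working out the expression ((-4 ⊗ 7) ⊗ (5 ⊕ 6)) gives 8.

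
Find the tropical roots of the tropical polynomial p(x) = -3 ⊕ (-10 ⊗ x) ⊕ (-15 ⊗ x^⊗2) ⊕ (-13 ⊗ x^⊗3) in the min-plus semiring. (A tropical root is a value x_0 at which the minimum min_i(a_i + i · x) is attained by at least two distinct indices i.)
Roots: {-2, 5, 7}

Each tropical root is a break point of the lower envelope of the lines y = a_i + i · x (there are 4 lines, with slopes 0, 1, ..., 3). Only the lines that attain the minimum somewhere contribute to roots; other lines are dominated. Here the surviving (envelope) indices are i = 3, i = 2, i = 1, i = 0.
Intersections between consecutive envelope lines give the roots: for adjacent envelope indices i < j the intersection is x = (a_i − a_j) / (j − i). Reading off the sorted break points: {-2, 5, 7}.
Verification: at each break x_0, at least two indices attain the minimum of min_i(a_i + i · x_0).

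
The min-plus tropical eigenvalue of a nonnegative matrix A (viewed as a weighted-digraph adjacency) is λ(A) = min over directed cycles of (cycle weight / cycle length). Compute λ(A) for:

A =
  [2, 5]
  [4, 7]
λ(A) = 2

Enumerate directed cycles and compute their means (weight / length). Sample:
  cycle 0 → 0: weight = 2, length = 1, mean = 2/1 ≈ 2.000
  cycle 1 → 1: weight = 7, length = 1, mean = 7/1 ≈ 7.000
  cycle 0 → 1 → 0: weight = 9, length = 2, mean = 9/2 ≈ 4.500
  cycle 1 → 0 → 1: weight = 9, length = 2, mean = 9/2 ≈ 4.500
Minimum mean = 2.000, attained e.g. along the cycle 0 → 0 with weight 2 and length 1. So λ(A) = 2/1 = 2.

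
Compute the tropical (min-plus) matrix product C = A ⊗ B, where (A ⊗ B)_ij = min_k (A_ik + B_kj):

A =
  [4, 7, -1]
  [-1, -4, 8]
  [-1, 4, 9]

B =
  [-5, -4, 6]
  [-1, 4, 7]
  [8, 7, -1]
A ⊗ B =
  [-1, 0, -2]
  [-6, -5, 3]
  [-6, -5, 5]

Apply the min-plus product entry-by-entry:
  C[0][0] = min over k of (A[0][0] + B[0][0] = 4 + -5 = -1, A[0][1] + B[1][0] = 7 + -1 = 6, A[0][2] + B[2][0] = -1 + 8 = 7) = -1 (attained at k = 0)
  C[0][1] = min over k of (A[0][0] + B[0][1] = 4 + -4 = 0, A[0][1] + B[1][1] = 7 + 4 = 11, A[0][2] + B[2][1] = -1 + 7 = 6) = 0 (attained at k = 0)
  C[0][2] = min over k of (A[0][0] + B[0][2] = 4 + 6 = 10, A[0][1] + B[1][2] = 7 + 7 = 14, A[0][2] + B[2][2] = -1 + -1 = -2) = -2 (attained at k = 2)
  C[1][0] = min over k of (A[1][0] + B[0][0] = -1 + -5 = -6, A[1][1] + B[1][0] = -4 + -1 = -5, A[1][2] + B[2][0] = 8 + 8 = 16) = -6 (attained at k = 0)
  C[1][1] = min over k of (A[1][0] + B[0][1] = -1 + -4 = -5, A[1][1] + B[1][1] = -4 + 4 = 0, A[1][2] + B[2][1] = 8 + 7 = 15) = -5 (attained at k = 0)
  C[1][2] = min over k of (A[1][0] + B[0][2] = -1 + 6 = 5, A[1][1] + B[1][2] = -4 + 7 = 3, A[1][2] + B[2][2] = 8 + -1 = 7) = 3 (attained at k = 1)
  C[2][0] = min over k of (A[2][0] + B[0][0] = -1 + -5 = -6, A[2][1] + B[1][0] = 4 + -1 = 3, A[2][2] + B[2][0] = 9 + 8 = 17) = -6 (attained at k = 0)
  C[2][1] = min over k of (A[2][0] + B[0][1] = -1 + -4 = -5, A[2][1] + B[1][1] = 4 + 4 = 8, A[2][2] + B[2][1] = 9 + 7 = 16) = -5 (attained at k = 0)
  C[2][2] = min over k of (A[2][0] + B[0][2] = -1 + 6 = 5, A[2][1] + B[1][2] = 4 + 7 = 11, A[2][2] + B[2][2] = 9 + -1 = 8) = 5 (attained at k = 0)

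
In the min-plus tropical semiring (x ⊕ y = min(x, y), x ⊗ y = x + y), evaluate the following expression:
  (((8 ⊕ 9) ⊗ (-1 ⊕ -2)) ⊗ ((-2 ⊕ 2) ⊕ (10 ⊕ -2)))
(((8 ⊕ 9) ⊗ (-1 ⊕ -2)) ⊗ ((-2 ⊕ 2) ⊕ (10 ⊕ -2))) = 4

Expand innermost to outermost. Recall ⊕ takes the minimum of its arguments and ⊗ takes their sum. Working out the expression (((8 ⊕ 9) ⊗ (-1 ⊕ -2)) ⊗ ((-2 ⊕ 2) ⊕ (10 ⊕ -2))) gives 4.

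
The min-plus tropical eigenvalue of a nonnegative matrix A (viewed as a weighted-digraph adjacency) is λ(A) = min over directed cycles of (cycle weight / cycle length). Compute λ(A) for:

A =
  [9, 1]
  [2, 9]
λ(A) = 3/2

Enumerate directed cycles and compute their means (weight / length). Sample:
  cycle 0 → 0: weight = 9, length = 1, mean = 9/1 ≈ 9.000
  cycle 1 → 1: weight = 9, length = 1, mean = 9/1 ≈ 9.000
  cycle 0 → 1 → 0: weight = 3, length = 2, mean = 3/2 ≈ 1.500
  cycle 1 → 0 → 1: weight = 3, length = 2, mean = 3/2 ≈ 1.500
Minimum mean = 1.500, attained e.g. along the cycle 0 → 1 → 0 with weight 3 and length 2. So λ(A) = 3/2 = 3/2.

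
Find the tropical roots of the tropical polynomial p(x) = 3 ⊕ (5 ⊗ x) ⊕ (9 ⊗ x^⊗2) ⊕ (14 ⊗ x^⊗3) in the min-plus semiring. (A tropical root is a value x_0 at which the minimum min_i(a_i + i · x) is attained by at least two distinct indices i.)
Roots: {-5, -4, -2}

Each tropical root is a break point of the lower envelope of the lines y = a_i + i · x (there are 4 lines, with slopes 0, 1, ..., 3). Only the lines that attain the minimum somewhere contribute to roots; other lines are dominated. Here the surviving (envelope) indices are i = 3, i = 2, i = 1, i = 0.
Intersections between consecutive envelope lines give the roots: for adjacent envelope indices i < j the intersection is x = (a_i − a_j) / (j − i). Reading off the sorted break points: {-5, -4, -2}.
Verification: at each break x_0, at least two indices attain the minimum of min_i(a_i + i · x_0).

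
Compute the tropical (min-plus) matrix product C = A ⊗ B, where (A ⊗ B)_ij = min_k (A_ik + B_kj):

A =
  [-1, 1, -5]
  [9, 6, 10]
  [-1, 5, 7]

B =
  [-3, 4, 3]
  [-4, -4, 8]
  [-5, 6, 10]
A ⊗ B =
  [-10, -3, 2]
  [2, 2, 12]
  [-4, 1, 2]

Apply the min-plus product entry-by-entry:
  C[0][0] = min over k of (A[0][0] + B[0][0] = -1 + -3 = -4, A[0][1] + B[1][0] = 1 + -4 = -3, A[0][2] + B[2][0] = -5 + -5 = -10) = -10 (attained at k = 2)
  C[0][1] = min over k of (A[0][0] + B[0][1] = -1 + 4 = 3, A[0][1] + B[1][1] = 1 + -4 = -3, A[0][2] + B[2][1] = -5 + 6 = 1) = -3 (attained at k = 1)
  C[0][2] = min over k of (A[0][0] + B[0][2] = -1 + 3 = 2, A[0][1] + B[1][2] = 1 + 8 = 9, A[0][2] + B[2][2] = -5 + 10 = 5) = 2 (attained at k = 0)
  C[1][0] = min over k of (A[1][0] + B[0][0] = 9 + -3 = 6, A[1][1] + B[1][0] = 6 + -4 = 2, A[1][2] + B[2][0] = 10 + -5 = 5) = 2 (attained at k = 1)
  C[1][1] = min over k of (A[1][0] + B[0][1] = 9 + 4 = 13, A[1][1] + B[1][1] = 6 + -4 = 2, A[1][2] + B[2][1] = 10 + 6 = 16) = 2 (attained at k = 1)
  C[1][2] = min over k of (A[1][0] + B[0][2] = 9 + 3 = 12, A[1][1] + B[1][2] = 6 + 8 = 14, A[1][2] + B[2][2] = 10 + 10 = 20) = 12 (attained at k = 0)
  C[2][0] = min over k of (A[2][0] + B[0][0] = -1 + -3 = -4, A[2][1] + B[1][0] = 5 + -4 = 1, A[2][2] + B[2][0] = 7 + -5 = 2) = -4 (attained at k = 0)
  C[2][1] = min over k of (A[2][0] + B[0][1] = -1 + 4 = 3, A[2][1] + B[1][1] = 5 + -4 = 1, A[2][2] + B[2][1] = 7 + 6 = 13) = 1 (attained at k = 1)
  C[2][2] = min over k of (A[2][0] + B[0][2] = -1 + 3 = 2, A[2][1] + B[1][2] = 5 + 8 = 13, A[2][2] + B[2][2] = 7 + 10 = 17) = 2 (attained at k = 0)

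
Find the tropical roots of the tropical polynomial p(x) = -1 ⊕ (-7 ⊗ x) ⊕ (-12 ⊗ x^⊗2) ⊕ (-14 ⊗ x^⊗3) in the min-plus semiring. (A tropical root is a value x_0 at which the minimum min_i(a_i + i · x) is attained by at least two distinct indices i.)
Roots: {2, 5, 6}

Each tropical root is a break point of the lower envelope of the lines y = a_i + i · x (there are 4 lines, with slopes 0, 1, ..., 3). Only the lines that attain the minimum somewhere contribute to roots; other lines are dominated. Here the surviving (envelope) indices are i = 3, i = 2, i = 1, i = 0.
Intersections between consecutive envelope lines give the roots: for adjacent envelope indices i < j the intersection is x = (a_i − a_j) / (j − i). Reading off the sorted break points: {2, 5, 6}.
Verification: at each break x_0, at least two indices attain the minimum of min_i(a_i + i · x_0).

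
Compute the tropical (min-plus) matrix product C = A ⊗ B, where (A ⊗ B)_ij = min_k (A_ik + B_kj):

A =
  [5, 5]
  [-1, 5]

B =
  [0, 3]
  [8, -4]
A ⊗ B =
  [5, 1]
  [-1, 1]

Apply the min-plus product entry-by-entry:
  C[0][0] = min over k of (A[0][0] + B[0][0] = 5 + 0 = 5, A[0][1] + B[1][0] = 5 + 8 = 13) = 5 (attained at k = 0)
  C[0][1] = min over k of (A[0][0] + B[0][1] = 5 + 3 = 8, A[0][1] + B[1][1] = 5 + -4 = 1) = 1 (attained at k = 1)
  C[1][0] = min over k of (A[1][0] + B[0][0] = -1 + 0 = -1, A[1][1] + B[1][0] = 5 + 8 = 13) = -1 (attained at k = 0)
  C[1][1] = min over k of (A[1][0] + B[0][1] = -1 + 3 = 2, A[1][1] + B[1][1] = 5 + -4 = 1) = 1 (attained at k = 1)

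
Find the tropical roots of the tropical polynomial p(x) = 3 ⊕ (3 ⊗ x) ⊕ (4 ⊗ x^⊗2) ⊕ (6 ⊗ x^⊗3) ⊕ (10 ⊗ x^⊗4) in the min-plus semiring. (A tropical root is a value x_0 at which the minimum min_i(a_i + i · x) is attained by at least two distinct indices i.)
Roots: {-4, -2, -1, 0}

Each tropical root is a break point of the lower envelope of the lines y = a_i + i · x (there are 5 lines, with slopes 0, 1, ..., 4). Only the lines that attain the minimum somewhere contribute to roots; other lines are dominated. Here the surviving (envelope) indices are i = 4, i = 3, i = 2, i = 1, i = 0.
Intersections between consecutive envelope lines give the roots: for adjacent envelope indices i < j the intersection is x = (a_i − a_j) / (j − i). Reading off the sorted break points: {-4, -2, -1, 0}.
Verification: at each break x_0, at least two indices attain the minimum of min_i(a_i + i · x_0).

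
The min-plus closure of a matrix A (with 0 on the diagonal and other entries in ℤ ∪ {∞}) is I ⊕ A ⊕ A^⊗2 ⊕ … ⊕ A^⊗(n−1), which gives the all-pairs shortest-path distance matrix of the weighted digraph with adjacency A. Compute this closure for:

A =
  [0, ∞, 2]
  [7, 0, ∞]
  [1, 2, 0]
Closure =
  [0, 4, 2]
  [7, 0, 9]
  [1, 2, 0]

This is the Floyd-Warshall all-pairs shortest-path computation. For each intermediate vertex k = 0, 1, …, 2, update dist[i][j] ← min(dist[i][j], dist[i][k] + dist[k][j]). The final matrix gives, for each (i, j), the minimum total weight of any directed path from i to j (possibly empty when i = j).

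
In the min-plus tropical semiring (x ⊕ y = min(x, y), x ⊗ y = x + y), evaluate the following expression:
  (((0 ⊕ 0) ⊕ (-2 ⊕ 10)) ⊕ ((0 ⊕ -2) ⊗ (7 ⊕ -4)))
(((0 ⊕ 0) ⊕ (-2 ⊕ 10)) ⊕ ((0 ⊕ -2) ⊗ (7 ⊕ -4))) = -6

Expand innermost to outermost. Recall ⊕ takes the minimum of its arguments and ⊗ takes their sum. Working out the expression (((0 ⊕ 0) ⊕ (-2 ⊕ 10)) ⊕ ((0 ⊕ -2) ⊗ (7 ⊕ -4))) gives -6.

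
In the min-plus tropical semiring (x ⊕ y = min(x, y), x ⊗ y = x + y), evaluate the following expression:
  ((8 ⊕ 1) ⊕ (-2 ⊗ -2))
((8 ⊕ 1) ⊕ (-2 ⊗ -2)) = -4

Expand innermost to outermost. Recall ⊕ takes the minimum of its arguments and ⊗ takes their sum. Working out the expression ((8 ⊕ 1) ⊕ (-2 ⊗ -2)) gives -4.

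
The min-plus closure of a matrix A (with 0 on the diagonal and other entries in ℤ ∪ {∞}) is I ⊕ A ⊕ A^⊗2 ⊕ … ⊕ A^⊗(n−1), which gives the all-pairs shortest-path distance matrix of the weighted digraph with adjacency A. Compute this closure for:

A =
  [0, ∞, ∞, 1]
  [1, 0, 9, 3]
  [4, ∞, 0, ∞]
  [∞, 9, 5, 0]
Closure =
  [0, 10, 6, 1]
  [1, 0, 7, 2]
  [4, 14, 0, 5]
  [9, 9, 5, 0]

This is the Floyd-Warshall all-pairs shortest-path computation. For each intermediate vertex k = 0, 1, …, 3, update dist[i][j] ← min(dist[i][j], dist[i][k] + dist[k][j]). The final matrix gives, for each (i, j), the minimum total weight of any directed path from i to j (possibly empty when i = j).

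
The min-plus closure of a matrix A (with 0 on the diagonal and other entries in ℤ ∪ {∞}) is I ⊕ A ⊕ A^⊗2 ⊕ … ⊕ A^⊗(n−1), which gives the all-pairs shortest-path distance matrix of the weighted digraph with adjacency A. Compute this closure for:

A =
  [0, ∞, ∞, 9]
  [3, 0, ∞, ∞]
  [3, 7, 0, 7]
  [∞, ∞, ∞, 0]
Closure =
  [0, ∞, ∞, 9]
  [3, 0, ∞, 12]
  [3, 7, 0, 7]
  [∞, ∞, ∞, 0]

This is the Floyd-Warshall all-pairs shortest-path computation. For each intermediate vertex k = 0, 1, …, 3, update dist[i][j] ← min(dist[i][j], dist[i][k] + dist[k][j]). The final matrix gives, for each (i, j), the minimum total weight of any directed path from i to j (possibly empty when i = j).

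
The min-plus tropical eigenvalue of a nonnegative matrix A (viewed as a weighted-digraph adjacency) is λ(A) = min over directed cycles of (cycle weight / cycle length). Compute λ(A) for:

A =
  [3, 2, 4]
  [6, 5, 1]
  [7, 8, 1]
λ(A) = 1

Enumerate directed cycles and compute their means (weight / length). Sample:
  cycle 0 → 0: weight = 3, length = 1, mean = 3/1 ≈ 3.000
  cycle 1 → 1: weight = 5, length = 1, mean = 5/1 ≈ 5.000
  cycle 2 → 2: weight = 1, length = 1, mean = 1/1 ≈ 1.000
  cycle 0 → 1 → 0: weight = 8, length = 2, mean = 8/2 ≈ 4.000
  cycle 0 → 2 → 0: weight = 11, length = 2, mean = 11/2 ≈ 5.500
  cycle 1 → 0 → 1: weight = 8, length = 2, mean = 8/2 ≈ 4.000
Minimum mean = 1.000, attained e.g. along the cycle 2 → 2 with weight 1 and length 1. So λ(A) = 1/1 = 1.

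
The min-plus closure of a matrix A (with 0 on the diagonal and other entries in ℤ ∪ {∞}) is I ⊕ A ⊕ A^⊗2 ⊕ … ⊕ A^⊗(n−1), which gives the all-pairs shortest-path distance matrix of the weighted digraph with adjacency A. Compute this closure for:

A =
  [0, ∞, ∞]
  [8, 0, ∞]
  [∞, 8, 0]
Closure =
  [0, ∞, ∞]
  [8, 0, ∞]
  [16, 8, 0]

This is the Floyd-Warshall all-pairs shortest-path computation. For each intermediate vertex k = 0, 1, …, 2, update dist[i][j] ← min(dist[i][j], dist[i][k] + dist[k][j]). The final matrix gives, for each (i, j), the minimum total weight of any directed path from i to j (possibly empty when i = j).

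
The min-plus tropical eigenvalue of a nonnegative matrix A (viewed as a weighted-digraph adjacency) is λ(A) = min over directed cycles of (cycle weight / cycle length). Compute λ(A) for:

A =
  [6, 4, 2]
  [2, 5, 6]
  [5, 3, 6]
λ(A) = 7/3

Enumerate directed cycles and compute their means (weight / length). Sample:
  cycle 0 → 0: weight = 6, length = 1, mean = 6/1 ≈ 6.000
  cycle 1 → 1: weight = 5, length = 1, mean = 5/1 ≈ 5.000
  cycle 2 → 2: weight = 6, length = 1, mean = 6/1 ≈ 6.000
  cycle 0 → 1 → 0: weight = 6, length = 2, mean = 6/2 ≈ 3.000
  cycle 0 → 2 → 0: weight = 7, length = 2, mean = 7/2 ≈ 3.500
  cycle 1 → 0 → 1: weight = 6, length = 2, mean = 6/2 ≈ 3.000
Minimum mean = 2.333, attained e.g. along the cycle 0 → 2 → 1 → 0 with weight 7 and length 3. So λ(A) = 7/3 = 7/3.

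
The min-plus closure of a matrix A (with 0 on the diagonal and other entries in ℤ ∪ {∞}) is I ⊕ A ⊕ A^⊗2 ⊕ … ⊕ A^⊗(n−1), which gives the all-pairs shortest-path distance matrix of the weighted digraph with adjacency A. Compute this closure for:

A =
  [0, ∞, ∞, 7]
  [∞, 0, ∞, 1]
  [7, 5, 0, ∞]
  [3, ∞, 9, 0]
Closure =
  [0, 21, 16, 7]
  [4, 0, 10, 1]
  [7, 5, 0, 6]
  [3, 14, 9, 0]

This is the Floyd-Warshall all-pairs shortest-path computation. For each intermediate vertex k = 0, 1, …, 3, update dist[i][j] ← min(dist[i][j], dist[i][k] + dist[k][j]). The final matrix gives, for each (i, j), the minimum total weight of any directed path from i to j (possibly empty when i = j).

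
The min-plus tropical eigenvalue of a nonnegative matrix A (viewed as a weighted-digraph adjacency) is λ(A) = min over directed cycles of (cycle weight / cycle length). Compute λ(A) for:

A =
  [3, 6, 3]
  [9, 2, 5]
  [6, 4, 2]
λ(A) = 2

Enumerate directed cycles and compute their means (weight / length). Sample:
  cycle 0 → 0: weight = 3, length = 1, mean = 3/1 ≈ 3.000
  cycle 1 → 1: weight = 2, length = 1, mean = 2/1 ≈ 2.000
  cycle 2 → 2: weight = 2, length = 1, mean = 2/1 ≈ 2.000
  cycle 0 → 1 → 0: weight = 15, length = 2, mean = 15/2 ≈ 7.500
  cycle 0 → 2 → 0: weight = 9, length = 2, mean = 9/2 ≈ 4.500
  cycle 1 → 0 → 1: weight = 15, length = 2, mean = 15/2 ≈ 7.500
Minimum mean = 2.000, attained e.g. along the cycle 1 → 1 with weight 2 and length 1. So λ(A) = 2/1 = 2.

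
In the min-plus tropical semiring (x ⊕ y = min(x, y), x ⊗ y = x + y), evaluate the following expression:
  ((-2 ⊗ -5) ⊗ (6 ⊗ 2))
((-2 ⊗ -5) ⊗ (6 ⊗ 2)) = 1

Expand innermost to outermost. Recall ⊕ takes the minimum of its arguments and ⊗ takes their sum. Working out the expression ((-2 ⊗ -5) ⊗ (6 ⊗ 2)) gives 1.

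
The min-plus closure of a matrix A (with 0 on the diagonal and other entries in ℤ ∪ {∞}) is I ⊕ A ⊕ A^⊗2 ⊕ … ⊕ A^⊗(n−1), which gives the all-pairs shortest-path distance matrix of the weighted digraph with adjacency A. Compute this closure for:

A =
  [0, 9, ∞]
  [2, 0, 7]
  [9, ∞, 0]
Closure =
  [0, 9, 16]
  [2, 0, 7]
  [9, 18, 0]

This is the Floyd-Warshall all-pairs shortest-path computation. For each intermediate vertex k = 0, 1, …, 2, update dist[i][j] ← min(dist[i][j], dist[i][k] + dist[k][j]). The final matrix gives, for each (i, j), the minimum total weight of any directed path from i to j (possibly empty when i = j).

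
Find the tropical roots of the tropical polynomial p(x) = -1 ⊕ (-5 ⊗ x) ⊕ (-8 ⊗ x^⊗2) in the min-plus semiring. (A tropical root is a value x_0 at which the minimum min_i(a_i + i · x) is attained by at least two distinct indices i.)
Roots: {3, 4}

Each tropical root is a break point of the lower envelope of the lines y = a_i + i · x (there are 3 lines, with slopes 0, 1, ..., 2). Only the lines that attain the minimum somewhere contribute to roots; other lines are dominated. Here the surviving (envelope) indices are i = 2, i = 1, i = 0.
Intersections between consecutive envelope lines give the roots: for adjacent envelope indices i < j the intersection is x = (a_i − a_j) / (j − i). Reading off the sorted break points: {3, 4}.
Verification: at each break x_0, at least two indices attain the minimum of min_i(a_i + i · x_0).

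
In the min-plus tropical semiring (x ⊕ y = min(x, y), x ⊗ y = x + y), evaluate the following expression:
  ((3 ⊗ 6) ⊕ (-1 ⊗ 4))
((3 ⊗ 6) ⊕ (-1 ⊗ 4)) = 3

Expand innermost to outermost. Recall ⊕ takes the minimum of its arguments and ⊗ takes their sum. Working out the expression ((3 ⊗ 6) ⊕ (-1 ⊗ 4)) gives 3.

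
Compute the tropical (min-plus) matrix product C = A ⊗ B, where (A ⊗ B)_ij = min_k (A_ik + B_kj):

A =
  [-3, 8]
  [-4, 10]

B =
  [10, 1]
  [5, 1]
A ⊗ B =
  [7, -2]
  [6, -3]

Apply the min-plus product entry-by-entry:
  C[0][0] = min over k of (A[0][0] + B[0][0] = -3 + 10 = 7, A[0][1] + B[1][0] = 8 + 5 = 13) = 7 (attained at k = 0)
  C[0][1] = min over k of (A[0][0] + B[0][1] = -3 + 1 = -2, A[0][1] + B[1][1] = 8 + 1 = 9) = -2 (attained at k = 0)
  C[1][0] = min over k of (A[1][0] + B[0][0] = -4 + 10 = 6, A[1][1] + B[1][0] = 10 + 5 = 15) = 6 (attained at k = 0)
  C[1][1] = min over k of (A[1][0] + B[0][1] = -4 + 1 = -3, A[1][1] + B[1][1] = 10 + 1 = 11) = -3 (attained at k = 0)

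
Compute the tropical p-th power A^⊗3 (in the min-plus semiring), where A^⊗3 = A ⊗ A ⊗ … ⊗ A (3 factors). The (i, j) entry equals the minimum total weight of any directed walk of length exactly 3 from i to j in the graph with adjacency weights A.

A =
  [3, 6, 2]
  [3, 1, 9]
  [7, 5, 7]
A^⊗3 =
  [9, 8, 8]
  [5, 3, 6]
  [9, 7, 10]

Each entry (A^⊗3)_ij equals the minimum over all length-3 walks i = v_0 → v_1 → … → v_3 = j of Σ_t A[v_t][v_{t+1}]. For example, for (i, j) = (0, 2) we minimise over 9 possible intermediate vertex sequences; the minimum is 8, attained along the walk 0 → 0 → 0 → 2.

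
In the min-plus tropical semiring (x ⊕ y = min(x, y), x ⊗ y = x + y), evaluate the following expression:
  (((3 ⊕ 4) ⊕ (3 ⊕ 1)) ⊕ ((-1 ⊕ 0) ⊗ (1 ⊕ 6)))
(((3 ⊕ 4) ⊕ (3 ⊕ 1)) ⊕ ((-1 ⊕ 0) ⊗ (1 ⊕ 6))) = 0

Expand innermost to outermost. Recall ⊕ takes the minimum of its arguments and ⊗ takes their sum. Working out the expression (((3 ⊕ 4) ⊕ (3 ⊕ 1)) ⊕ ((-1 ⊕ 0) ⊗ (1 ⊕ 6))) gives 0.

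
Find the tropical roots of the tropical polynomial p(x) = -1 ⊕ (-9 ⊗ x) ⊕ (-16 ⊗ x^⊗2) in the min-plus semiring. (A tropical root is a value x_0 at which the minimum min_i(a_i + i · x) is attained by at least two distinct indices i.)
Roots: {7, 8}

Each tropical root is a break point of the lower envelope of the lines y = a_i + i · x (there are 3 lines, with slopes 0, 1, ..., 2). Only the lines that attain the minimum somewhere contribute to roots; other lines are dominated. Here the surviving (envelope) indices are i = 2, i = 1, i = 0.
Intersections between consecutive envelope lines give the roots: for adjacent envelope indices i < j the intersection is x = (a_i − a_j) / (j − i). Reading off the sorted break points: {7, 8}.
Verification: at each break x_0, at least two indices attain the minimum of min_i(a_i + i · x_0).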